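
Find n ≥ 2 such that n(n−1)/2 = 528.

n(n−1)/2 = 528 ⇒ n(n−1) = 1056. Since 33·32 = 1056, n = 33.

33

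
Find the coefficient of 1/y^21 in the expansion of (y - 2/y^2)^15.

1863680

General term: C(15,j)·(y)^j·(-2/y^2)^(15-j), with y-exponent 1j − 2(15−j) = 3j − 30.
Set 3j − 30 = -21: j = 3.
C(15,3) = 455; 1^3 = 1; (-2)^12 = 4096.
Coefficient = 455 · 1 · 4096 = 1863680.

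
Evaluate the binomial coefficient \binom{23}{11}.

1352078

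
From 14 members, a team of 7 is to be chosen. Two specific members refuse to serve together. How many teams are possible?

2640

All 7-subsets: C(14,7) = 3432. Those containing both fixed elements: C(12,5) = 792.
3432 − 792 = 2640.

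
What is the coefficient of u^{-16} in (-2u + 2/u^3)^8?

7168

General term: C(8,j)·(-2u)^j·(2/u^3)^(8-j), with u-exponent 1j − 3(8−j) = 4j − 24.
Set 4j − 24 = -16: j = 2.
C(8,2) = 28; (-2)^2 = 4; 2^6 = 64.
Coefficient = 28 · 4 · 64 = 7168.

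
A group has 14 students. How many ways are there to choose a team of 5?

2002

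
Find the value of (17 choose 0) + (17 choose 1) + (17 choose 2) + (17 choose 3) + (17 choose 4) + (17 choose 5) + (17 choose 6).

21778

1 + 17 + 136 + 680 + 2380 + 6188 + 12376 = 21778.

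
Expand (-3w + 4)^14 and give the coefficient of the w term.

-2818572288

The general term is C(14,j)·(-3w)^j·(4)^(14-j); the w^1 term has j = 1.
C(14,1) = 14.
Coefficient = C(14,1) · (-3)^1 · 4^13 = 14 · (-3) · 67108864 = -2818572288.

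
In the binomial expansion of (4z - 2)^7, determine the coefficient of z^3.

35840

The general term is C(7,j)·(4z)^j·(-2)^(7-j); the z^3 term has j = 3.
C(7,3) = 35.
Coefficient = C(7,3) · 4^3 · (-2)^4 = 35 · 64 · 16 = 35840.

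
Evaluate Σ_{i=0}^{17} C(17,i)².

By Vandermonde's identity, Σ C(17,i)² = C(34,17) = 2333606220.

2333606220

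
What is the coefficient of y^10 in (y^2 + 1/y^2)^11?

General term: C(11,j)·(y^2)^j·(1/y^2)^(11-j), with y-exponent 2j − 2(11−j) = 4j − 22.
Set 4j − 22 = 10: j = 8.
C(11,8) = 165; 1^8 = 1; 1^3 = 1.
Coefficient = 165 · 1 · 1 = 165.

165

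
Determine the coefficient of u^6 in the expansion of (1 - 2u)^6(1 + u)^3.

Coefficient of u^6 = Σ_{j} C(6,j)·(-2)^j·C(3,6-j)·1^(6-j) for j from 3 to 6.
= (-160) + 720 + (-576) + 64 = 48.

48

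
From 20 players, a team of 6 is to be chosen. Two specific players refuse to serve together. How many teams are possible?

35700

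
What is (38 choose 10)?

472733756

C(38,10) = (38·37·36·35·34·33·32·31·30·29) / 10! = 1715456253772800 / 3628800 = 472733756.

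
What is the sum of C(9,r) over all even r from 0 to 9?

256

Even-r terms of row 9 sum to 2^8 = 256.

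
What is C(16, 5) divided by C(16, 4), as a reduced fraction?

C(n,k+1)/C(n,k) = (n−k)/(k+1) = (16−4)/(4+1) = 12/5.

12/5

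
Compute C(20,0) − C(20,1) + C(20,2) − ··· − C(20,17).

The partial alternating sum Σ_{k=0}^{17} (−1)^k C(20,k) = (−1)^17 C(19,17) = -171.

-171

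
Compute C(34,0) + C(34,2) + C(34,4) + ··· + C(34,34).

8589934592

Half of (1+1)^34 + (1−1)^34 gives the even-index sum: 2^33 = 8589934592.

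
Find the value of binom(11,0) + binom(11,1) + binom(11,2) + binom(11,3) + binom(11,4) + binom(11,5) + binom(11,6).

1486

1 + 11 + 55 + 165 + 330 + 462 + 462 = 1486.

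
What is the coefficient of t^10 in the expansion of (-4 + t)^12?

1056

The general term is C(12,j)·(-4)^j·(t)^(12-j); the t^10 term has j = 2.
C(12,2) = 66.
Coefficient = C(12,2) · (-4)^2 = 66 · 16 = 1056.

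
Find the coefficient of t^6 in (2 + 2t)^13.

The general term is C(13,j)·(2)^j·(2t)^(13-j); the t^6 term has j = 7.
C(13,7) = 1716.
Coefficient = C(13,7) · 2^7 · 2^6 = 1716 · 128 · 64 = 14057472.

14057472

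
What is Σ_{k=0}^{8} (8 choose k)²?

By Vandermonde's identity, Σ C(8,k)² = C(16,8) = 12870.

12870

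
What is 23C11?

1352078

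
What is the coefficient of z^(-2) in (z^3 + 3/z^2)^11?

721710

General term: C(11,j)·(z^3)^j·(3/z^2)^(11-j), with z-exponent 3j − 2(11−j) = 5j − 22.
Set 5j − 22 = -2: j = 4.
C(11,4) = 330; 1^4 = 1; 3^7 = 2187.
Coefficient = 330 · 1 · 2187 = 721710.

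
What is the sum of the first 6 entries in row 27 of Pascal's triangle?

1 + 27 + 351 + 2925 + 17550 + 80730 = 101584.

101584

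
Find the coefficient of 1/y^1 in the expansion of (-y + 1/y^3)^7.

General term: C(7,j)·(-y)^j·(1/y^3)^(7-j), with y-exponent 1j − 3(7−j) = 4j − 21.
Set 4j − 21 = -1: j = 5.
C(7,5) = 21; (-1)^5 = -1; 1^2 = 1.
Coefficient = 21 · (-1) · 1 = -21.

-21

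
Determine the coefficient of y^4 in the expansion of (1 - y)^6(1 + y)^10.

Coefficient of y^4 = Σ_{j} C(6,j)·(-1)^j·C(10,4-j)·1^(4-j) for j from 0 to 4.
= 210 + (-720) + 675 + (-200) + 15 = -20.

-20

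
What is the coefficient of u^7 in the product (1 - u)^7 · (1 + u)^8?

-35

Coefficient of u^7 = Σ_{j} C(7,j)·(-1)^j·C(8,7-j)·1^(7-j) for j from 0 to 7.
= 8 + (-196) + 1176 + (-2450) + 1960 + (-588) + 56 + (-1) = -35.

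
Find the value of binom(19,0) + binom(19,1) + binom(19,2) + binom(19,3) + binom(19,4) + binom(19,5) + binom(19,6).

1 + 19 + 171 + 969 + 3876 + 11628 + 27132 = 43796.

43796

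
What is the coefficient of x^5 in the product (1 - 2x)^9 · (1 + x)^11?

-534

Coefficient of x^5 = Σ_{j} C(9,j)·(-2)^j·C(11,5-j)·1^(5-j) for j from 0 to 5.
= 462 + (-5940) + 23760 + (-36960) + 22176 + (-4032) = -534.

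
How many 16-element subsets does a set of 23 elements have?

245157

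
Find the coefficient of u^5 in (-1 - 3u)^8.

The general term is C(8,j)·(-1)^j·(-3u)^(8-j); the u^5 term has j = 3.
C(8,3) = 56.
Coefficient = C(8,3) · (-1)^3 · (-3)^5 = 56 · (-1) · (-243) = 13608.

13608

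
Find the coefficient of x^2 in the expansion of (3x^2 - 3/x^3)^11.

58458510

General term: C(11,j)·(3x^2)^j·(-3/x^3)^(11-j), with x-exponent 2j − 3(11−j) = 5j − 33.
Set 5j − 33 = 2: j = 7.
C(11,7) = 330; 3^7 = 2187; (-3)^4 = 81.
Coefficient = 330 · 2187 · 81 = 58458510.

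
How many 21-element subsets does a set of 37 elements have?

12875774670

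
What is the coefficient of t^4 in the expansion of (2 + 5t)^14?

The general term is C(14,j)·(2)^j·(5t)^(14-j); the t^4 term has j = 10.
C(14,10) = 1001.
Coefficient = C(14,10) · 2^10 · 5^4 = 1001 · 1024 · 625 = 640640000.

640640000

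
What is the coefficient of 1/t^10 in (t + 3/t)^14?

48361131

General term: C(14,j)·(t)^j·(3/t)^(14-j), with t-exponent 1j − 1(14−j) = 2j − 14.
Set 2j − 14 = -10: j = 2.
C(14,2) = 91; 1^2 = 1; 3^12 = 531441.
Coefficient = 91 · 1 · 531441 = 48361131.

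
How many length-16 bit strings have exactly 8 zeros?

Choose the 8 positions: C(16,8) = 12870.

12870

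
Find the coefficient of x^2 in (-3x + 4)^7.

The general term is C(7,j)·(-3x)^j·(4)^(7-j); the x^2 term has j = 2.
C(7,2) = 21.
Coefficient = C(7,2) · (-3)^2 · 4^5 = 21 · 9 · 1024 = 193536.

193536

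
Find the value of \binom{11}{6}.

462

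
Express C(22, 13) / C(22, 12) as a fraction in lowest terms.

10/13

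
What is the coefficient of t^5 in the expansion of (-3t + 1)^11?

-112266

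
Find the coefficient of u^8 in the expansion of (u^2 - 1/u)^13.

General term: C(13,j)·(u^2)^j·(-1/u)^(13-j), with u-exponent 2j − 1(13−j) = 3j − 13.
Set 3j − 13 = 8: j = 7.
C(13,7) = 1716; 1^7 = 1; (-1)^6 = 1.
Coefficient = 1716 · 1 · 1 = 1716.

1716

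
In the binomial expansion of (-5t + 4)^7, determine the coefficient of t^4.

The general term is C(7,j)·(-5t)^j·(4)^(7-j); the t^4 term has j = 4.
C(7,4) = 35.
Coefficient = C(7,4) · (-5)^4 · 4^3 = 35 · 625 · 64 = 1400000.

1400000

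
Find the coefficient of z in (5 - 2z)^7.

The general term is C(7,j)·(5)^j·(-2z)^(7-j); the z^1 term has j = 6.
C(7,6) = 7.
Coefficient = C(7,6) · 5^6 · (-2)^1 = 7 · 15625 · (-2) = -218750.

-218750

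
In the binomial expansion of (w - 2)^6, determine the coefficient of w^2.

240

The general term is C(6,j)·(w)^j·(-2)^(6-j); the w^2 term has j = 2.
C(6,2) = 15.
Coefficient = C(6,2) · (-2)^4 = 15 · 16 = 240.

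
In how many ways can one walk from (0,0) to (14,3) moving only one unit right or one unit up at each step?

680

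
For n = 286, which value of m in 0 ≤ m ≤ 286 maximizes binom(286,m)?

143

C(286,m) is maximized at m = 286/2 = 143.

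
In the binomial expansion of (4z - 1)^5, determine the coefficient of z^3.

640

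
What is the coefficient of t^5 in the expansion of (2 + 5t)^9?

6300000

The general term is C(9,j)·(2)^j·(5t)^(9-j); the t^5 term has j = 4.
C(9,4) = 126.
Coefficient = C(9,4) · 2^4 · 5^5 = 126 · 16 · 3125 = 6300000.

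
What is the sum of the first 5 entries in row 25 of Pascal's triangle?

1 + 25 + 300 + 2300 + 12650 = 15276.

15276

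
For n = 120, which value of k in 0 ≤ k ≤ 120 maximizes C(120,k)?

60

C(120,k) is maximized at k = 120/2 = 60.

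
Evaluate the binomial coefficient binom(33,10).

92561040

C(33,10) = (33·32·31·30·29·28·27·26·25·24) / 10! = 335885501952000 / 3628800 = 92561040.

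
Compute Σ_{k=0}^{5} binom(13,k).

1 + 13 + 78 + 286 + 715 + 1287 = 2380.

2380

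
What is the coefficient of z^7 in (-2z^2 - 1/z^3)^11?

General term: C(11,j)·(-2z^2)^j·(-1/z^3)^(11-j), with z-exponent 2j − 3(11−j) = 5j − 33.
Set 5j − 33 = 7: j = 8.
C(11,8) = 165; (-2)^8 = 256; (-1)^3 = -1.
Coefficient = 165 · 256 · (-1) = -42240.

-42240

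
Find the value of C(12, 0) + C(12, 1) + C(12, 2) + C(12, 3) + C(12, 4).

1 + 12 + 66 + 220 + 495 = 794.

794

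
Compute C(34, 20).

1391975640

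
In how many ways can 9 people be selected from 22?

This is C(22,9) = 497420.

497420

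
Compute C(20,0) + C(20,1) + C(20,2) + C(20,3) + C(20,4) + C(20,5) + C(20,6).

1 + 20 + 190 + 1140 + 4845 + 15504 + 38760 = 60460.

60460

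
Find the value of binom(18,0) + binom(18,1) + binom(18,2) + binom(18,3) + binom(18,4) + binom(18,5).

12616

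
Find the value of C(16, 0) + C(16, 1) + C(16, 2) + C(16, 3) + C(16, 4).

2517

1 + 16 + 120 + 560 + 1820 = 2517.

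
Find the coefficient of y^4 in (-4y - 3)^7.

The general term is C(7,j)·(-4y)^j·(-3)^(7-j); the y^4 term has j = 4.
C(7,4) = 35.
Coefficient = C(7,4) · (-4)^4 · (-3)^3 = 35 · 256 · (-27) = -241920.

-241920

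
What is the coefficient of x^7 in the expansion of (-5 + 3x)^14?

The general term is C(14,j)·(-5)^j·(3x)^(14-j); the x^7 term has j = 7.
C(14,7) = 3432.
Coefficient = C(14,7) · (-5)^7 · 3^7 = 3432 · (-78125) · 2187 = -586389375000.

-586389375000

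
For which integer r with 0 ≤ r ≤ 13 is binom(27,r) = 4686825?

9

C(27,r) increases on 0 ≤ r ≤ 13. C(27,8) = 2220075 and C(27,9) = 4686825, so r = 9.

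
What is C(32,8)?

10518300

C(32,8) = (32·31·30·29·28·27·26·25) / 8! = 424097856000 / 40320 = 10518300.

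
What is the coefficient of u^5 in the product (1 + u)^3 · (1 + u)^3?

Coefficient of u^5 = Σ_{j} C(3,j)·C(3,5-j) for j from 2 to 3.
= 3 + 3 = 6.

6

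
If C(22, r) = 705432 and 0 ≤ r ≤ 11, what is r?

11

C(22,r) increases on 0 ≤ r ≤ 11. C(22,10) = 646646 and C(22,11) = 705432, so r = 11.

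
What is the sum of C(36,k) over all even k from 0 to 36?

34359738368

Even-k terms of row 36 sum to 2^35 = 34359738368.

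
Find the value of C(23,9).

817190

C(23,9) = (23·22·21·20·19·18·17·16·15) / 9! = 296541907200 / 362880 = 817190.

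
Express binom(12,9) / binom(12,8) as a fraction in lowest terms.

C(n,k+1)/C(n,k) = (n−k)/(k+1) = (12−8)/(8+1) = 4/9.

4/9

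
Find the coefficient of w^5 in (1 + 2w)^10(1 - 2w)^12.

Coefficient of w^5 = Σ_{j} C(10,j)·2^j·C(12,5-j)·(-2)^(5-j) for j from 0 to 5.
= (-25344) + 158400 + (-316800) + 253440 + (-80640) + 8064 = -2880.

-2880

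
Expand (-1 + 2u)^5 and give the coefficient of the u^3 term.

80

The general term is C(5,j)·(-1)^j·(2u)^(5-j); the u^3 term has j = 2.
C(5,2) = 10.
Coefficient = C(5,2) · 2^3 = 10 · 8 = 80.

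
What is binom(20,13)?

C(20,13) = C(20,7) by symmetry.
C(20,7) = (20·19·18·17·16·15·14) / 7! = 390700800 / 5040 = 77520.

77520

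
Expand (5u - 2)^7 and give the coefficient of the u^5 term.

The general term is C(7,j)·(5u)^j·(-2)^(7-j); the u^5 term has j = 5.
C(7,5) = 21.
Coefficient = C(7,5) · 5^5 · (-2)^2 = 21 · 3125 · 4 = 262500.

262500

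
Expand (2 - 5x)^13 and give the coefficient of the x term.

-266240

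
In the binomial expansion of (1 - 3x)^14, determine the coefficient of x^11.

-64481508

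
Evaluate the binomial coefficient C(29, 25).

23751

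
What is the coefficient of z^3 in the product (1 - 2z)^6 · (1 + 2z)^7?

-48

Coefficient of z^3 = Σ_{j} C(6,j)·(-2)^j·C(7,3-j)·2^(3-j) for j from 0 to 3.
= 280 + (-1008) + 840 + (-160) = -48.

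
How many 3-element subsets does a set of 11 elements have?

165

C(11,3) = (11·10·9) / 3! = 990 / 6 = 165.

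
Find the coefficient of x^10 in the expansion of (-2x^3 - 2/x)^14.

49201152

General term: C(14,j)·(-2x^3)^j·(-2/x)^(14-j), with x-exponent 3j − 1(14−j) = 4j − 14.
Set 4j − 14 = 10: j = 6.
C(14,6) = 3003; (-2)^6 = 64; (-2)^8 = 256.
Coefficient = 3003 · 64 · 256 = 49201152.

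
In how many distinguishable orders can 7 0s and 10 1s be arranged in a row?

19448

Choose positions for the 0s: C(17,7) = 19448.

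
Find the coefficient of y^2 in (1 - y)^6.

15

The general term is C(6,j)·(1)^j·(-y)^(6-j); the y^2 term has j = 4.
C(6,4) = 15.
Coefficient = C(6,4) = 15.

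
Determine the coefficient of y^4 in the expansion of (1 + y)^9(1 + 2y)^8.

10654

Coefficient of y^4 = Σ_{j} C(9,j)·1^j·C(8,4-j)·2^(4-j) for j from 0 to 4.
= 1120 + 4032 + 4032 + 1344 + 126 = 10654.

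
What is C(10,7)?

C(10,7) = C(10,3) by symmetry.
C(10,3) = (10·9·8) / 3! = 720 / 6 = 120.

120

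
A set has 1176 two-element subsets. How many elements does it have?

49

n(n−1)/2 = 1176 ⇒ n(n−1) = 2352. Since 49·48 = 2352, n = 49.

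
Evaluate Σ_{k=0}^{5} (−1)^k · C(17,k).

The partial alternating sum Σ_{k=0}^{5} (−1)^k C(17,k) = (−1)^5 C(16,5) = -4368.

-4368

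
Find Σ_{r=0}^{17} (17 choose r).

131072

The entries of row 17 sum to 2^17 = 131072.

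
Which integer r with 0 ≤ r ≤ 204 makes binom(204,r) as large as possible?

102

C(204,r) is maximized at r = 204/2 = 102.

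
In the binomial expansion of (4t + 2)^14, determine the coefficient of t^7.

7197425664

The general term is C(14,j)·(4t)^j·(2)^(14-j); the t^7 term has j = 7.
C(14,7) = 3432.
Coefficient = C(14,7) · 4^7 · 2^7 = 3432 · 16384 · 128 = 7197425664.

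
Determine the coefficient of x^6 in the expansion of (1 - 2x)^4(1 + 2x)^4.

-256

Coefficient of x^6 = Σ_{j} C(4,j)·(-2)^j·C(4,6-j)·2^(6-j) for j from 2 to 4.
= 384 + (-1024) + 384 = -256.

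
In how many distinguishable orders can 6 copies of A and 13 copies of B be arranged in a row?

27132

Choose positions for the A's: C(19,6) = 27132.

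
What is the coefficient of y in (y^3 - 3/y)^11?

General term: C(11,j)·(y^3)^j·(-3/y)^(11-j), with y-exponent 3j − 1(11−j) = 4j − 11.
Set 4j − 11 = 1: j = 3.
C(11,3) = 165; 1^3 = 1; (-3)^8 = 6561.
Coefficient = 165 · 1 · 6561 = 1082565.

1082565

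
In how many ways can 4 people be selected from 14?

1001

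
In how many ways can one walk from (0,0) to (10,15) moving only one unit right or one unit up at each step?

3268760

Each path is a sequence of 25 steps with 10 rights: C(25,10) = 3268760.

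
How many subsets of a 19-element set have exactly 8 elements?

75582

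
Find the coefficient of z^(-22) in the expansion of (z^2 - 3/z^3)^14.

59108049

General term: C(14,j)·(z^2)^j·(-3/z^3)^(14-j), with z-exponent 2j − 3(14−j) = 5j − 42.
Set 5j − 42 = -22: j = 4.
C(14,4) = 1001; 1^4 = 1; (-3)^10 = 59049.
Coefficient = 1001 · 1 · 59049 = 59108049.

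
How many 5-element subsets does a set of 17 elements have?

6188

C(17,5) = (17·16·15·14·13) / 5! = 742560 / 120 = 6188.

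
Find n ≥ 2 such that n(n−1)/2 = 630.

36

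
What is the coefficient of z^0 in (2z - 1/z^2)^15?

-3075072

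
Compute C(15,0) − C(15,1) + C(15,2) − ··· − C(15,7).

-3432

The partial alternating sum Σ_{k=0}^{7} (−1)^k C(15,k) = (−1)^7 C(14,7) = -3432.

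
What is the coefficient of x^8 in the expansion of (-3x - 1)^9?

The general term is C(9,j)·(-3x)^j·(-1)^(9-j); the x^8 term has j = 8.
C(9,8) = 9.
Coefficient = C(9,8) · (-3)^8 · (-1)^1 = 9 · 6561 · (-1) = -59049.

-59049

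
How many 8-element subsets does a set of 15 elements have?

6435

C(15,8) = C(15,7) by symmetry.
C(15,7) = (15·14·13·12·11·10·9) / 7! = 32432400 / 5040 = 6435.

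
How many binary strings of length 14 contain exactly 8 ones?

Choose the 8 positions: C(14,8) = 3003.

3003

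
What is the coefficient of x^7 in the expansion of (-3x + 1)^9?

-78732

The general term is C(9,j)·(-3x)^j·(1)^(9-j); the x^7 term has j = 7.
C(9,7) = 36.
Coefficient = C(9,7) · (-3)^7 = 36 · (-2187) = -78732.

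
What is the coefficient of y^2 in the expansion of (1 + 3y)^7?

189

The general term is C(7,j)·(1)^j·(3y)^(7-j); the y^2 term has j = 5.
C(7,5) = 21.
Coefficient = C(7,5) · 3^2 = 21 · 9 = 189.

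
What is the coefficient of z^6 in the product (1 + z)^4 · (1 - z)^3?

Coefficient of z^6 = Σ_{j} C(4,j)·1^j·C(3,6-j)·(-1)^(6-j) for j from 3 to 4.
= (-4) + 3 = -1.

-1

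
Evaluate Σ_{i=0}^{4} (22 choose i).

9109

1 + 22 + 231 + 1540 + 7315 = 9109.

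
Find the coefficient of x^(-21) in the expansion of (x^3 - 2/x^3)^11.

General term: C(11,j)·(x^3)^j·(-2/x^3)^(11-j), with x-exponent 3j − 3(11−j) = 6j − 33.
Set 6j − 33 = -21: j = 2.
C(11,2) = 55; 1^2 = 1; (-2)^9 = -512.
Coefficient = 55 · 1 · (-512) = -28160.

-28160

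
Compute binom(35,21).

C(35,21) = C(35,14) by symmetry.
C(35,14) = (35·34·33·32·31·30·29·28·27·26·25·24·23·22) / 14! = 202250096145377280000 / 87178291200 = 2319959400.

2319959400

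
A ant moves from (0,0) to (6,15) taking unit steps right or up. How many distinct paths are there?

54264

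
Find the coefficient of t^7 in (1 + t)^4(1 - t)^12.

-88

Coefficient of t^7 = Σ_{j} C(4,j)·1^j·C(12,7-j)·(-1)^(7-j) for j from 0 to 4.
= (-792) + 3696 + (-4752) + 1980 + (-220) = -88.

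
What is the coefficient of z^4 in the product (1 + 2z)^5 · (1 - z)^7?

45

Coefficient of z^4 = Σ_{j} C(5,j)·2^j·C(7,4-j)·(-1)^(4-j) for j from 0 to 4.
= 35 + (-350) + 840 + (-560) + 80 = 45.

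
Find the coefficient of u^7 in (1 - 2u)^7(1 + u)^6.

Coefficient of u^7 = Σ_{j} C(7,j)·(-2)^j·C(6,7-j)·1^(7-j) for j from 1 to 7.
= (-14) + 504 + (-4200) + 11200 + (-10080) + 2688 + (-128) = -30.

-30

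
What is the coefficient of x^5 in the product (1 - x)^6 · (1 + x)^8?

Coefficient of x^5 = Σ_{j} C(6,j)·(-1)^j·C(8,5-j)·1^(5-j) for j from 0 to 5.
= 56 + (-420) + 840 + (-560) + 120 + (-6) = 30.

30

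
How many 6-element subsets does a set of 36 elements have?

1947792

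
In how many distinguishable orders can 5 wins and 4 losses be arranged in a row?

126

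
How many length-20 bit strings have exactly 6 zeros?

38760

Choose the 6 positions: C(20,6) = 38760.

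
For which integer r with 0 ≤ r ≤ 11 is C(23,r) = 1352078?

11

C(23,r) increases on 0 ≤ r ≤ 11. C(23,10) = 1144066 and C(23,11) = 1352078, so r = 11.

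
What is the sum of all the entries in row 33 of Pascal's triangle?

8589934592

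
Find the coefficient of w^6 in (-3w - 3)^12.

The general term is C(12,j)·(-3w)^j·(-3)^(12-j); the w^6 term has j = 6.
C(12,6) = 924.
Coefficient = C(12,6) · (-3)^6 · (-3)^6 = 924 · 729 · 729 = 491051484.

491051484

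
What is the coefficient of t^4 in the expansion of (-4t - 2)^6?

15360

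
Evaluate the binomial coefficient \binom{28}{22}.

376740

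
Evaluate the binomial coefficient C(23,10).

1144066

C(23,10) = (23·22·21·20·19·18·17·16·15·14) / 10! = 4151586700800 / 3628800 = 1144066.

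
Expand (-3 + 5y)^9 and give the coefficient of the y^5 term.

The general term is C(9,j)·(-3)^j·(5y)^(9-j); the y^5 term has j = 4.
C(9,4) = 126.
Coefficient = C(9,4) · (-3)^4 · 5^5 = 126 · 81 · 3125 = 31893750.

31893750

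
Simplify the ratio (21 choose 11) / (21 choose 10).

1

C(n,k+1)/C(n,k) = (n−k)/(k+1) = (21−10)/(10+1) = 11/11 = 1.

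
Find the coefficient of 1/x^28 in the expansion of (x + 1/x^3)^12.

66

General term: C(12,j)·(x)^j·(1/x^3)^(12-j), with x-exponent 1j − 3(12−j) = 4j − 36.
Set 4j − 36 = -28: j = 2.
C(12,2) = 66; 1^2 = 1; 1^10 = 1.
Coefficient = 66 · 1 · 1 = 66.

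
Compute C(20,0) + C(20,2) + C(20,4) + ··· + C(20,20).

524288

Half of (1+1)^20 + (1−1)^20 gives the even-index sum: 2^19 = 524288.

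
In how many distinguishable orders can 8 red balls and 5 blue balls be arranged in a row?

Choose positions for the red balls: C(13,8) = 1287.

1287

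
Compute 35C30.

324632

C(35,30) = C(35,5) by symmetry.
C(35,5) = (35·34·33·32·31) / 5! = 38955840 / 120 = 324632.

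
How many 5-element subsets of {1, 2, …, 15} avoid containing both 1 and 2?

2717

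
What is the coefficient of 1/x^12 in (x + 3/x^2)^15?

General term: C(15,j)·(x)^j·(3/x^2)^(15-j), with x-exponent 1j − 2(15−j) = 3j − 30.
Set 3j − 30 = -12: j = 6.
C(15,6) = 5005; 1^6 = 1; 3^9 = 19683.
Coefficient = 5005 · 1 · 19683 = 98513415.

98513415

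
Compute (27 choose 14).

20058300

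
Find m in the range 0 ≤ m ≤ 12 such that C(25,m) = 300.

2

C(25,m) increases on 0 ≤ m ≤ 12. C(25,1) = 25 and C(25,2) = 300, so m = 2.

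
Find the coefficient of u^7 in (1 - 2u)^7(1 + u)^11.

510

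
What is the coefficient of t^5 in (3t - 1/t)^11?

General term: C(11,j)·(3t)^j·(-1/t)^(11-j), with t-exponent 1j − 1(11−j) = 2j − 11.
Set 2j − 11 = 5: j = 8.
C(11,8) = 165; 3^8 = 6561; (-1)^3 = -1.
Coefficient = 165 · 6561 · (-1) = -1082565.

-1082565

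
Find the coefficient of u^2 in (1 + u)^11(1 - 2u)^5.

-15

Coefficient of u^2 = Σ_{j} C(11,j)·1^j·C(5,2-j)·(-2)^(2-j) for j from 0 to 2.
= 40 + (-110) + 55 = -15.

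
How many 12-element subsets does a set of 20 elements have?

C(20,12) = C(20,8) by symmetry.
C(20,8) = (20·19·18·17·16·15·14·13) / 8! = 5079110400 / 40320 = 125970.

125970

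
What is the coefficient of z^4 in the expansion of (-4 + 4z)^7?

-573440

The general term is C(7,j)·(-4)^j·(4z)^(7-j); the z^4 term has j = 3.
C(7,3) = 35.
Coefficient = C(7,3) · (-4)^3 · 4^4 = 35 · (-64) · 256 = -573440.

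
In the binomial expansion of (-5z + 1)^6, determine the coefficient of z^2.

375

The general term is C(6,j)·(-5z)^j·(1)^(6-j); the z^2 term has j = 2.
C(6,2) = 15.
Coefficient = C(6,2) · (-5)^2 = 15 · 25 = 375.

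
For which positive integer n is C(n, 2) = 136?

17

n(n−1)/2 = 136 ⇒ n(n−1) = 272. Since 17·16 = 272, n = 17.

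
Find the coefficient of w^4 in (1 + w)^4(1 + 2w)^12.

Coefficient of w^4 = Σ_{j} C(4,j)·1^j·C(12,4-j)·2^(4-j) for j from 0 to 4.
= 7920 + 7040 + 1584 + 96 + 1 = 16641.

16641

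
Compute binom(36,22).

3796297200

C(36,22) = C(36,14) by symmetry.
C(36,14) = (36·35·34·33·32·31·30·29·28·27·26·25·24·23) / 14! = 330954702783344640000 / 87178291200 = 3796297200.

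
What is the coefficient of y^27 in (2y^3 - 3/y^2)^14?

-20127744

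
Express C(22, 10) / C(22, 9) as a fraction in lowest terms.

C(n,k+1)/C(n,k) = (n−k)/(k+1) = (22−9)/(9+1) = 13/10.

13/10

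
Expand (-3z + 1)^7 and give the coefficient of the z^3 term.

-945

The general term is C(7,j)·(-3z)^j·(1)^(7-j); the z^3 term has j = 3.
C(7,3) = 35.
Coefficient = C(7,3) · (-3)^3 = 35 · (-27) = -945.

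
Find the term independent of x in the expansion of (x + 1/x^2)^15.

3003

General term: C(15,j)·(x)^j·(1/x^2)^(15-j), with x-exponent 1j − 2(15−j) = 3j − 30.
Set 3j − 30 = 0: j = 10.
C(15,10) = 3003; 1^10 = 1; 1^5 = 1.
Coefficient = 3003 · 1 · 1 = 3003.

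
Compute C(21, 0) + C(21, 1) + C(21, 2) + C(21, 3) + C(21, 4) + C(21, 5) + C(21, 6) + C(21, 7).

1 + 21 + 210 + 1330 + 5985 + 20349 + 54264 + 116280 = 198440.

198440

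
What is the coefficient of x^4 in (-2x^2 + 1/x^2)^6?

General term: C(6,j)·(-2x^2)^j·(1/x^2)^(6-j), with x-exponent 2j − 2(6−j) = 4j − 12.
Set 4j − 12 = 4: j = 4.
C(6,4) = 15; (-2)^4 = 16; 1^2 = 1.
Coefficient = 15 · 16 · 1 = 240.

240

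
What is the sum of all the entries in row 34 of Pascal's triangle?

17179869184

Setting x = 1 in (1+x)^34 gives Σ C(34,j) = 2^34 = 17179869184.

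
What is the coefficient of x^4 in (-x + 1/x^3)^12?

66

General term: C(12,j)·(-x)^j·(1/x^3)^(12-j), with x-exponent 1j − 3(12−j) = 4j − 36.
Set 4j − 36 = 4: j = 10.
C(12,10) = 66; (-1)^10 = 1; 1^2 = 1.
Coefficient = 66 · 1 · 1 = 66.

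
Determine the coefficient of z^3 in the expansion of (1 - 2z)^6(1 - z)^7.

-867

Coefficient of z^3 = Σ_{j} C(6,j)·(-2)^j·C(7,3-j)·(-1)^(3-j) for j from 0 to 3.
= (-35) + (-252) + (-420) + (-160) = -867.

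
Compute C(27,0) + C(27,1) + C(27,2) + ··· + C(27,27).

134217728

Setting x = 1 in (1+x)^27 gives Σ C(27,r) = 2^27 = 134217728.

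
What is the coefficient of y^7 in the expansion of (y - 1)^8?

The general term is C(8,j)·(y)^j·(-1)^(8-j); the y^7 term has j = 7.
C(8,7) = 8.
Coefficient = C(8,7) · (-1)^1 = 8 · (-1) = -8.

-8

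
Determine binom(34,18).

2203961430

C(34,18) = C(34,16) by symmetry.
C(34,16) = (34·33·32·31·30·29·28·27·26·25·24·23·22·21·20·19) / 16! = 46113021921146019840000 / 20922789888000 = 2203961430.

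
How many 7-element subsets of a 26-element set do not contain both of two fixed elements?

615296

All 7-subsets: C(26,7) = 657800. Those containing both fixed elements: C(24,5) = 42504.
657800 − 42504 = 615296.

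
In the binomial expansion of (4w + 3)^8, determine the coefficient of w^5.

1548288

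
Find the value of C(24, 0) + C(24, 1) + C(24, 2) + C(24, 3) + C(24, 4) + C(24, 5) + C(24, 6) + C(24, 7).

1 + 24 + 276 + 2024 + 10626 + 42504 + 134596 + 346104 = 536155.

536155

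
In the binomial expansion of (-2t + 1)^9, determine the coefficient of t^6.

5376

The general term is C(9,j)·(-2t)^j·(1)^(9-j); the t^6 term has j = 6.
C(9,6) = 84.
Coefficient = C(9,6) · (-2)^6 = 84 · 64 = 5376.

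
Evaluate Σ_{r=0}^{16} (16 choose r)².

By Vandermonde's identity, Σ C(16,r)² = C(32,16) = 601080390.

601080390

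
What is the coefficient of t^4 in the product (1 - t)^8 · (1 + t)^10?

20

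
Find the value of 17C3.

680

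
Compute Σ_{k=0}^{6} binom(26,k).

1 + 26 + 325 + 2600 + 14950 + 65780 + 230230 = 313912.

313912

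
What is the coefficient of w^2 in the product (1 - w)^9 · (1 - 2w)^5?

Coefficient of w^2 = Σ_{j} C(9,j)·(-1)^j·C(5,2-j)·(-2)^(2-j) for j from 0 to 2.
= 40 + 90 + 36 = 166.

166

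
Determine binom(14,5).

C(14,5) = (14·13·12·11·10) / 5! = 240240 / 120 = 2002.

2002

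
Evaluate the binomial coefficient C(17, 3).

680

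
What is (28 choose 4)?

C(28,4) = (28·27·26·25) / 4! = 491400 / 24 = 20475.

20475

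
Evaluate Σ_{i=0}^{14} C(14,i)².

By Vandermonde's identity, Σ C(14,i)² = C(28,14) = 40116600.

40116600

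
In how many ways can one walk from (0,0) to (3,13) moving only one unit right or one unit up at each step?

Each path is a sequence of 16 steps with 3 rights: C(16,3) = 560.

560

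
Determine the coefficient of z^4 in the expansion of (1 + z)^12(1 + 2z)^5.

6375

Coefficient of z^4 = Σ_{j} C(12,j)·1^j·C(5,4-j)·2^(4-j) for j from 0 to 4.
= 80 + 960 + 2640 + 2200 + 495 = 6375.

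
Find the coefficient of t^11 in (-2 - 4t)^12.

The general term is C(12,j)·(-2)^j·(-4t)^(12-j); the t^11 term has j = 1.
C(12,1) = 12.
Coefficient = C(12,1) · (-2)^1 · (-4)^11 = 12 · (-2) · (-4194304) = 100663296.

100663296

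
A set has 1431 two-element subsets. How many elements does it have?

54

n(n−1)/2 = 1431 ⇒ n(n−1) = 2862. Since 54·53 = 2862, n = 54.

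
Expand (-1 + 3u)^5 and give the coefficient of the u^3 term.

270

The general term is C(5,j)·(-1)^j·(3u)^(5-j); the u^3 term has j = 2.
C(5,2) = 10.
Coefficient = C(5,2) · 3^3 = 10 · 27 = 270.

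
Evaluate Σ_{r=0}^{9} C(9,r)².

48620

By Vandermonde's identity, Σ C(9,r)² = C(18,9) = 48620.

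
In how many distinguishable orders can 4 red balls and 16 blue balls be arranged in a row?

Choose positions for the red balls: C(20,4) = 4845.

4845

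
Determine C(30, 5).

142506

C(30,5) = (30·29·28·27·26) / 5! = 17100720 / 120 = 142506.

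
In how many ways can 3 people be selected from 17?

680

This is C(17,3) = 680.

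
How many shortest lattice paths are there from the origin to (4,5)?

126

Each path is a sequence of 9 steps with 4 rights: C(9,4) = 126.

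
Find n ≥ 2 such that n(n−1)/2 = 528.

n(n−1)/2 = 528 ⇒ n(n−1) = 1056. Since 33·32 = 1056, n = 33.

33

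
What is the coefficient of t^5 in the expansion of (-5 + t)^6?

-30

The general term is C(6,j)·(-5)^j·(t)^(6-j); the t^5 term has j = 1.
C(6,1) = 6.
Coefficient = C(6,1) · (-5)^1 = 6 · (-5) = -30.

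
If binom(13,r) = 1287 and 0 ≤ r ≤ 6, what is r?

C(13,r) increases on 0 ≤ r ≤ 6. C(13,4) = 715 and C(13,5) = 1287, so r = 5.

5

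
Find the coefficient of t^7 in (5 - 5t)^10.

-1171875000

The general term is C(10,j)·(5)^j·(-5t)^(10-j); the t^7 term has j = 3.
C(10,3) = 120.
Coefficient = C(10,3) · 5^3 · (-5)^7 = 120 · 125 · (-78125) = -1171875000.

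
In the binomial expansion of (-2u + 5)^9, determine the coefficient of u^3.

-10500000

The general term is C(9,j)·(-2u)^j·(5)^(9-j); the u^3 term has j = 3.
C(9,3) = 84.
Coefficient = C(9,3) · (-2)^3 · 5^6 = 84 · (-8) · 15625 = -10500000.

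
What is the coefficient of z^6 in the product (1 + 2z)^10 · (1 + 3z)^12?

Coefficient of z^6 = Σ_{j} C(10,j)·2^j·C(12,6-j)·3^(6-j) for j from 0 to 6.
= 673596 + 3849120 + 7217100 + 5702400 + 1995840 + 290304 + 13440 = 19741800.

19741800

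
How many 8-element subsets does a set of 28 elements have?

C(28,8) = (28·27·26·25·24·23·22·21) / 8! = 125318793600 / 40320 = 3108105.

3108105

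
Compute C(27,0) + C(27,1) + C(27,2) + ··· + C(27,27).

134217728

Setting x = 1 in (1+x)^27 gives Σ C(27,j) = 2^27 = 134217728.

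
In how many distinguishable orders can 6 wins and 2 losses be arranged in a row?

Choose positions for the wins: C(8,6) = 28.

28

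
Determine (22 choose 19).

1540

C(22,19) = C(22,3) by symmetry.
C(22,3) = (22·21·20) / 3! = 9240 / 6 = 1540.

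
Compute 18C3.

C(18,3) = (18·17·16) / 3! = 4896 / 6 = 816.

816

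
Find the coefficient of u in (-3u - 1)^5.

-15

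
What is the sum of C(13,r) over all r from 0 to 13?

8192

Setting x = 1 in (1+x)^13 gives Σ C(13,r) = 2^13 = 8192.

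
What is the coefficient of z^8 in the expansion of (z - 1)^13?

The general term is C(13,j)·(z)^j·(-1)^(13-j); the z^8 term has j = 8.
C(13,8) = 1287.
Coefficient = C(13,8) · (-1)^5 = 1287 · (-1) = -1287.

-1287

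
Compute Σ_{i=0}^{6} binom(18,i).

1 + 18 + 153 + 816 + 3060 + 8568 + 18564 = 31180.

31180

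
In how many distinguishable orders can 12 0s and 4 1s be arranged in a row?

Choose positions for the 0s: C(16,12) = 1820.

1820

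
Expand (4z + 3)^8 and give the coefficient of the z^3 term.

The general term is C(8,j)·(4z)^j·(3)^(8-j); the z^3 term has j = 3.
C(8,3) = 56.
Coefficient = C(8,3) · 4^3 · 3^5 = 56 · 64 · 243 = 870912.

870912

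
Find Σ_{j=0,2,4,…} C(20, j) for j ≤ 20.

524288

Even-j terms of row 20 sum to 2^19 = 524288.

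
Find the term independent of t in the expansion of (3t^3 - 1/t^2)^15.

General term: C(15,j)·(3t^3)^j·(-1/t^2)^(15-j), with t-exponent 3j − 2(15−j) = 5j − 30.
Set 5j − 30 = 0: j = 6.
C(15,6) = 5005; 3^6 = 729; (-1)^9 = -1.
Coefficient = 5005 · 729 · (-1) = -3648645.

-3648645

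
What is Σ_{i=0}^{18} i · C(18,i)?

2359296

Differentiating (1+x)^18 and setting x=1: Σ i·C(18,i) = 18·2^17 = 2359296.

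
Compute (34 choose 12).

548354040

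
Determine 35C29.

1623160

C(35,29) = C(35,6) by symmetry.
C(35,6) = (35·34·33·32·31·30) / 6! = 1168675200 / 720 = 1623160.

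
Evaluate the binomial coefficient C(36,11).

C(36,11) = (36·35·34·33·32·31·30·29·28·27·26) / 11! = 23982224839372800 / 39916800 = 600805296.

600805296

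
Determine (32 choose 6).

906192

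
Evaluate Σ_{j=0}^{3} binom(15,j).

576

1 + 15 + 105 + 455 = 576.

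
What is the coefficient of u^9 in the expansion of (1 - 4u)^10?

-2621440

The general term is C(10,j)·(1)^j·(-4u)^(10-j); the u^9 term has j = 1.
C(10,1) = 10.
Coefficient = C(10,1) · (-4)^9 = 10 · (-262144) = -2621440.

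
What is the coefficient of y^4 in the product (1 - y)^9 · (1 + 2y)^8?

Coefficient of y^4 = Σ_{j} C(9,j)·(-1)^j·C(8,4-j)·2^(4-j) for j from 0 to 4.
= 1120 + (-4032) + 4032 + (-1344) + 126 = -98.

-98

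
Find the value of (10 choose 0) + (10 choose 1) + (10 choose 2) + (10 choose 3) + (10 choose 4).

1 + 10 + 45 + 120 + 210 = 386.

386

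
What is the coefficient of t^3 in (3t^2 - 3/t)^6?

-14580

General term: C(6,j)·(3t^2)^j·(-3/t)^(6-j), with t-exponent 2j − 1(6−j) = 3j − 6.
Set 3j − 6 = 3: j = 3.
C(6,3) = 20; 3^3 = 27; (-3)^3 = -27.
Coefficient = 20 · 27 · (-27) = -14580.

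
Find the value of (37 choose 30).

10295472

C(37,30) = C(37,7) by symmetry.
C(37,7) = (37·36·35·34·33·32·31) / 7! = 51889178880 / 5040 = 10295472.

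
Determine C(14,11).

C(14,11) = C(14,3) by symmetry.
C(14,3) = (14·13·12) / 3! = 2184 / 6 = 364.

364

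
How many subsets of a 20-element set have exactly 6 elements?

38760

Choose the 6 positions: C(20,6) = 38760.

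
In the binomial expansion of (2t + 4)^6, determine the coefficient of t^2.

The general term is C(6,j)·(2t)^j·(4)^(6-j); the t^2 term has j = 2.
C(6,2) = 15.
Coefficient = C(6,2) · 2^2 · 4^4 = 15 · 4 · 256 = 15360.

15360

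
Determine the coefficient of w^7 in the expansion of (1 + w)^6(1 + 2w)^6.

10836

Coefficient of w^7 = Σ_{j} C(6,j)·1^j·C(6,7-j)·2^(7-j) for j from 1 to 6.
= 384 + 2880 + 4800 + 2400 + 360 + 12 = 10836.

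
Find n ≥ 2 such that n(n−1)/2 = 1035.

n(n−1)/2 = 1035 ⇒ n(n−1) = 2070. Since 46·45 = 2070, n = 46.

46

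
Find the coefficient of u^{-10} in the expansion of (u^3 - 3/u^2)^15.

-241805655

General term: C(15,j)·(u^3)^j·(-3/u^2)^(15-j), with u-exponent 3j − 2(15−j) = 5j − 30.
Set 5j − 30 = -10: j = 4.
C(15,4) = 1365; 1^4 = 1; (-3)^11 = -177147.
Coefficient = 1365 · 1 · (-177147) = -241805655.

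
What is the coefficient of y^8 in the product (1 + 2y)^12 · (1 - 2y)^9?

-32256

Coefficient of y^8 = Σ_{j} C(12,j)·2^j·C(9,8-j)·(-2)^(8-j) for j from 0 to 8.
= 2304 + (-110592) + 1419264 + (-7096320) + 15966720 + (-17031168) + 8515584 + (-1824768) + 126720 = -32256.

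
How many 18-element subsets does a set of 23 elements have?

33649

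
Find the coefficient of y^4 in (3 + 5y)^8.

3543750

The general term is C(8,j)·(3)^j·(5y)^(8-j); the y^4 term has j = 4.
C(8,4) = 70.
Coefficient = C(8,4) · 3^4 · 5^4 = 70 · 81 · 625 = 3543750.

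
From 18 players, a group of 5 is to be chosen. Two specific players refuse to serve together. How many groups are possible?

All 5-subsets: C(18,5) = 8568. Those containing both fixed elements: C(16,3) = 560.
8568 − 560 = 8008.

8008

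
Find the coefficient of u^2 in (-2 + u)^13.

-159744

The general term is C(13,j)·(-2)^j·(u)^(13-j); the u^2 term has j = 11.
C(13,11) = 78.
Coefficient = C(13,11) · (-2)^11 = 78 · (-2048) = -159744.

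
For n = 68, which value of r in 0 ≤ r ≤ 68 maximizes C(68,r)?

C(68,r) is maximized at r = 68/2 = 34.

34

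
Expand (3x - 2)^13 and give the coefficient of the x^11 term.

The general term is C(13,j)·(3x)^j·(-2)^(13-j); the x^11 term has j = 11.
C(13,11) = 78.
Coefficient = C(13,11) · 3^11 · (-2)^2 = 78 · 177147 · 4 = 55269864.

55269864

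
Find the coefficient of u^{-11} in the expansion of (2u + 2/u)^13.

General term: C(13,j)·(2u)^j·(2/u)^(13-j), with u-exponent 1j − 1(13−j) = 2j − 13.
Set 2j − 13 = -11: j = 1.
C(13,1) = 13; 2^1 = 2; 2^12 = 4096.
Coefficient = 13 · 2 · 4096 = 106496.

106496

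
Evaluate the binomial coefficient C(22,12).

646646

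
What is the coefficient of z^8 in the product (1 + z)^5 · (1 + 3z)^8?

Coefficient of z^8 = Σ_{j} C(5,j)·1^j·C(8,8-j)·3^(8-j) for j from 0 to 5.
= 6561 + 87480 + 204120 + 136080 + 28350 + 1512 = 464103.

464103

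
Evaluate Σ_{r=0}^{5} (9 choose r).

382

1 + 9 + 36 + 84 + 126 + 126 = 382.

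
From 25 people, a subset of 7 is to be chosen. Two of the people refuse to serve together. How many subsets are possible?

447051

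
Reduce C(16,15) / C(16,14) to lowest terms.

2/15

C(n,k+1)/C(n,k) = (n−k)/(k+1) = (16−14)/(14+1) = 2/15.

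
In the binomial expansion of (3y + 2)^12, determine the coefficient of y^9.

34642080

The general term is C(12,j)·(3y)^j·(2)^(12-j); the y^9 term has j = 9.
C(12,9) = 220.
Coefficient = C(12,9) · 3^9 · 2^3 = 220 · 19683 · 8 = 34642080.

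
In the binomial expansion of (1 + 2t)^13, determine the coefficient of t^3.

2288

The general term is C(13,j)·(1)^j·(2t)^(13-j); the t^3 term has j = 10.
C(13,10) = 286.
Coefficient = C(13,10) · 2^3 = 286 · 8 = 2288.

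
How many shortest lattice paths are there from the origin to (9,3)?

Each path is a sequence of 12 steps with 9 rights: C(12,9) = 220.

220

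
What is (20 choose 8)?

C(20,8) = (20·19·18·17·16·15·14·13) / 8! = 5079110400 / 40320 = 125970.

125970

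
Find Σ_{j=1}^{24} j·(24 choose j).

201326592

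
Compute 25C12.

C(25,12) = (25·24·23·22·21·20·19·18·17·16·15·14) / 12! = 2490952020480000 / 479001600 = 5200300.

5200300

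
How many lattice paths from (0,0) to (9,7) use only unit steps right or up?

Each path is a sequence of 16 steps with 9 rights: C(16,9) = 11440.

11440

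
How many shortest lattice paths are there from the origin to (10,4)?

1001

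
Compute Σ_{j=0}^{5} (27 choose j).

101584

1 + 27 + 351 + 2925 + 17550 + 80730 = 101584.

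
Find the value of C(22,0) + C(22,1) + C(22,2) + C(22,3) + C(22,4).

9109

1 + 22 + 231 + 1540 + 7315 = 9109.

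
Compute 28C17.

C(28,17) = C(28,11) by symmetry.
C(28,11) = (28·27·26·25·24·23·22·21·20·19·18) / 11! = 857180548224000 / 39916800 = 21474180.

21474180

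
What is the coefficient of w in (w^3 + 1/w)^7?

21

General term: C(7,j)·(w^3)^j·(1/w)^(7-j), with w-exponent 3j − 1(7−j) = 4j − 7.
Set 4j − 7 = 1: j = 2.
C(7,2) = 21; 1^2 = 1; 1^5 = 1.
Coefficient = 21 · 1 · 1 = 21.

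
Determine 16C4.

1820

C(16,4) = (16·15·14·13) / 4! = 43680 / 24 = 1820.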